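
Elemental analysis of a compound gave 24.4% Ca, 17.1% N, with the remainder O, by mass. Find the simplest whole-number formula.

Assume 100 g: 24.4 g Ca, 17.1 g N, 58.5 g O.
Moles — Ca: 24.4 / 40.08 = 0.6088 mol; N: 17.1 / 14.01 = 1.221 mol; O: 58.5 / 16.00 = 3.656 mol
Divide by the smallest (0.6088 mol Ca): Ca 1.000, N 2.005, O 6.006
→ CaN2O6

CaN2O6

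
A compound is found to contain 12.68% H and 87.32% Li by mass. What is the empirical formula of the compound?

HLi

Assume 100 g: 12.68 g H, 87.32 g Li.
n(H) = 12.68/1.008 = 12.58, n(Li) = 87.32/6.94 = 12.58
Divide by the smallest (12.58 mol H): H 1.000, Li 1.000
→ HLi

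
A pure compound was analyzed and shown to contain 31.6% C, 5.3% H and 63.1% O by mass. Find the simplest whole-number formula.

Assume 100 g: 31.6 g C, 5.3 g H, 63.1 g O.
n(C) = 31.6/12.01 = 2.631, n(H) = 5.3/1.008 = 5.258, n(O) = 63.1/16.00 = 3.944
Divide by the smallest (2.631 mol C): C 1.000, H 1.998, O 1.499
×2: C 2.00, H 4.00, O 3.00 → C2H4O3

C2H4O3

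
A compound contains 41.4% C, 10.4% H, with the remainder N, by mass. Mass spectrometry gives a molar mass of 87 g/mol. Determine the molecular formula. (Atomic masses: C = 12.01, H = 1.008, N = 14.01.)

Assume 100 g: 41.4 g C, 10.4 g H, 48.2 g N.
C: 41.4 g ÷ 12.01 g/mol = 3.447 mol
H: 10.4 g ÷ 1.008 g/mol = 10.32 mol
N: 48.2 g ÷ 14.01 g/mol = 3.44 mol
Divide by the smallest (3.44 mol N): C 1.002, H 2.999, N 1.000
→ CH3N
Empirical-formula mass = 29.04 g/mol
n = 87 / 29.04 = 3.00 ≈ 3
Molecular formula = (CH3N)×3 = C3H9N3

C3H9N3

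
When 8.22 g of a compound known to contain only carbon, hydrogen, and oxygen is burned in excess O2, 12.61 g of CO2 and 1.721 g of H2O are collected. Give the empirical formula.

mol C = 12.61 / 44.01 = 0.2865; mass C = 0.2865 × 12.01 = 3.441 g
mol H = 2 × (1.721 / 18.02) = 0.1910; mass H = 0.1910 × 1.008 = 0.1925 g
mass O = 8.22 − (3.634) = 4.586 g → mol O = 0.2866
Ratios (÷ 0.191): C 1.500, H 1.000, O 1.501
Scaling by 2: C 3.00, H 2.00, O 3.00 → C3H2O3

C3H2O3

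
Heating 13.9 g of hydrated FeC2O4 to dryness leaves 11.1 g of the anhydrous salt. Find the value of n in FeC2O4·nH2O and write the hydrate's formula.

FeC2O4·2H2O

Mass of water lost = 13.9 − 11.1 = 2.8 g → 2.8 / 18.02 = 0.1554 mol H2O
Molar mass of FeC2O4 = 143.87 g/mol → mol FeC2O4 = 11.1 / 143.87 = 0.07715
n = 0.1554 / 0.07715 = 2.01 ≈ 2 → FeC2O4·2H2O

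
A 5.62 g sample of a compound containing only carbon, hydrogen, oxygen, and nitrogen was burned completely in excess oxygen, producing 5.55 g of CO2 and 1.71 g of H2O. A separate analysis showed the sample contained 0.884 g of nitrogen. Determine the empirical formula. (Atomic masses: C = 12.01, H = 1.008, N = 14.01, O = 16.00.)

C2H3NO3

mol C = 5.55 / 44.01 = 0.1261; mass C = 0.1261 × 12.01 = 1.515 g
mol H = 2 × (1.71 / 18.02) = 0.1898; mass H = 0.1898 × 1.008 = 0.1913 g
mol N = 0.884 / 14.01 = 0.06310
mass O = 5.62 − (2.590) = 3.030 g → mol O = 0.1894
Divide by the smallest (0.0631 mol N): C 1.999, H 3.008, N 1.000, O 3.001
→ C2H3NO3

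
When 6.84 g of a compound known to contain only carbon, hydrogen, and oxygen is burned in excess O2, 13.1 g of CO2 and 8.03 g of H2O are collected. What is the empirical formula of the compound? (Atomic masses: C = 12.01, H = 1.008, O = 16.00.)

C2H6O

mol C = 13.1 / 44.01 = 0.2977; mass C = 0.2977 × 12.01 = 3.575 g
mol H = 2 × (8.03 / 18.02) = 0.8912; mass H = 0.8912 × 1.008 = 0.8984 g
mass O = 6.84 − (4.473) = 2.367 g → mol O = 0.1479
Divide by the smallest (0.1479 mol O): C 2.012, H 6.025, O 1.000
≈ 2:6:1 → C2H6O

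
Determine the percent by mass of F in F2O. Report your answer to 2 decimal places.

Molar mass = 2(19.00) + 1(16.00) = 54.000 g/mol
Mass of F per mole = 2 × 19.00 = 38.000 g
% F = 38.000 / 54.000 × 100 = 70.37%

70.37%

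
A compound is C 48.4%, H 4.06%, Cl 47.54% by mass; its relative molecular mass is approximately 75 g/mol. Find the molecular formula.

C3H3Cl

Assume 100 g: 48.4 g C, 4.06 g H, 47.54 g Cl.
Moles — C: 48.4 / 12.01 = 4.03 mol; H: 4.06 / 1.008 = 4.028 mol; Cl: 47.54 / 35.45 = 1.341 mol
Smallest is Cl at 1.341 mol; normalising gives C 3.005, H 3.003, Cl 1.000
→ C3H3Cl
Empirical-formula mass = 74.50 g/mol
n = 75 / 74.50 = 1.01 ≈ 1
Molecular formula = empirical formula = C3H3Cl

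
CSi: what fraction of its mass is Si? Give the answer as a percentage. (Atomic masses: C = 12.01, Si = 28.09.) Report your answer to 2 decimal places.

70.05%

Molar mass = 1(12.01) + 1(28.09) = 40.100 g/mol
Mass of Si per mole = 1 × 28.09 = 28.090 g
% Si = 28.090 / 40.100 × 100 = 70.05%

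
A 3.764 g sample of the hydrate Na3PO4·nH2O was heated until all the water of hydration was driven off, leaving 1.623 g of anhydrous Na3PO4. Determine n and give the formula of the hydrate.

Na3PO4·12H2O

Mass of water lost = 3.764 − 1.623 = 2.141 g → 2.141 / 18.02 = 0.1188 mol H2O
Molar mass of Na3PO4 = 163.94 g/mol → mol Na3PO4 = 1.623 / 163.94 = 0.0099
n = 0.1188 / 0.0099 = 12.00 ≈ 12 → Na3PO4·12H2O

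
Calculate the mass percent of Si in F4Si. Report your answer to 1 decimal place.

27.0%

Molar mass = 4(19.00) + 1(28.09) = 104.090 g/mol
Mass of Si per mole = 1 × 28.09 = 28.090 g
% Si = 28.090 / 104.090 × 100 = 27.0%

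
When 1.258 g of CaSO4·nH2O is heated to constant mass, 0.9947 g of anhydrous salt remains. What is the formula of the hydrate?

Mass of water lost = 1.258 − 0.9947 = 0.2633 g → 0.2633 / 18.02 = 0.01461 mol H2O
Molar mass of CaSO4 = 136.15 g/mol → mol CaSO4 = 0.9947 / 136.15 = 0.007306
n = 0.01461 / 0.007306 = 2.00 ≈ 2 → CaSO4·2H2O

CaSO4·2H2O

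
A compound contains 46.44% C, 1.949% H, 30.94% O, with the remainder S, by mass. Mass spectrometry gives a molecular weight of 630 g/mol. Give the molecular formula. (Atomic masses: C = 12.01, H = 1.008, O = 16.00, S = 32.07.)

C24H12O12S4

Assume 100 g: 46.44 g C, 1.949 g H, 30.94 g O, 20.671 g S.
n(C) = 46.44/12.01 = 3.867, n(H) = 1.949/1.008 = 1.934, n(O) = 30.94/16.00 = 1.934, n(S) = 20.671/32.07 = 0.6446
Divide by the smallest (0.6446 mol S): C 5.999, H 3.000, O 3.000, S 1.000
≈ 6:3:3:1 → C6H3O3S
Empirical-formula mass = 155.15 g/mol
n = 630 / 155.15 = 4.06 ≈ 4
Molecular formula = (C6H3O3S)×4 = C24H12O12S4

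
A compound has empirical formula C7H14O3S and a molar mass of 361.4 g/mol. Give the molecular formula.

C14H28O6S2

Empirical-formula mass = 178.25 g/mol
n = 361.4 / 178.25 = 2.03 ≈ 2
Molecular formula = (C7H14O3S)2 = C14H28O6S2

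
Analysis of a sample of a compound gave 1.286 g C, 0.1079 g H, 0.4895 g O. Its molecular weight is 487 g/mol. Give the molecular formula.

C28H28O8

C: 1.286 g ÷ 12.01 g/mol = 0.1071 mol
H: 0.1079 g ÷ 1.008 g/mol = 0.107 mol
O: 0.4895 g ÷ 16.00 g/mol = 0.03059 mol
Divide by the smallest (0.03059 mol O): C 3.500, H 3.499, O 1.000
Scaling by 2: C 7.00, H 7.00, O 2.00 → C7H7O2
Empirical-formula mass = 123.13 g/mol
n = 487 / 123.13 = 3.96 ≈ 4
Molecular formula = (C7H7O2)×4 = C28H28O8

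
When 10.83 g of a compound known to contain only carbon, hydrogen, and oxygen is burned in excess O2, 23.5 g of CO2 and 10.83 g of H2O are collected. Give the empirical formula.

mol C = 23.5 / 44.01 = 0.5340; mass C = 0.5340 × 12.01 = 6.413 g
mol H = 2 × (10.83 / 18.02) = 1.202; mass H = 1.202 × 1.008 = 1.212 g
mass O = 10.83 − (7.625) = 3.205 g → mol O = 0.2003
Ratios (÷ 0.2003): C 2.665, H 6.000, O 1.000
×3: C 8.00, H 18.00, O 3.00 → C8H18O3

C8H18O3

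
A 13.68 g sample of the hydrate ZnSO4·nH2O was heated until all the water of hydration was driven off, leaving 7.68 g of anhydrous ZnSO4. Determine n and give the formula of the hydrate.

ZnSO4·7H2O

Mass of water lost = 13.68 − 7.68 = 6 g → 6 / 18.02 = 0.333 mol H2O
Molar mass of ZnSO4 = 161.45 g/mol → mol ZnSO4 = 7.68 / 161.45 = 0.04757
n = 0.333 / 0.04757 = 7.00 ≈ 7 → ZnSO4·7H2O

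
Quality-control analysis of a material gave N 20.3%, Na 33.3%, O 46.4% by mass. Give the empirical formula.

NNaO2

Assume 100 g: 20.3 g N, 33.3 g Na, 46.4 g O.
n(N) = 20.3/14.01 = 1.449, n(Na) = 33.3/22.99 = 1.448, n(O) = 46.4/16.00 = 2.9
Ratios (÷ 1.448): N 1.000, Na 1.000, O 2.002
Ratio ≈ 1:1:2, so the empirical formula is NNaO2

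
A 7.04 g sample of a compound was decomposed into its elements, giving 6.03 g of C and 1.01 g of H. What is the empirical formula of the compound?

n(C) = 6.03/12.01 = 0.5021, n(H) = 1.01/1.008 = 1.002
Divide by the smallest (0.5021 mol C): C 1.000, H 1.996
Ratio ≈ 1:2, so the empirical formula is CH2

CH2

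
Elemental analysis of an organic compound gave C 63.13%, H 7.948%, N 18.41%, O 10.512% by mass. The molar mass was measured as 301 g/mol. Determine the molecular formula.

Assume 100 g: 63.13 g C, 7.948 g H, 18.41 g N, 10.512 g O.
C: 63.13 g ÷ 12.01 g/mol = 5.256 mol
H: 7.948 g ÷ 1.008 g/mol = 7.885 mol
N: 18.41 g ÷ 14.01 g/mol = 1.314 mol
O: 10.512 g ÷ 16.00 g/mol = 0.657 mol
Divide by the smallest (0.657 mol O): C 8.001, H 12.001, N 2.000, O 1.000
→ C8H12N2O
Empirical-formula mass = 152.20 g/mol
n = 301 / 152.20 = 1.98 ≈ 2
Molecular formula = (C8H12N2O)×2 = C16H24N4O2

C16H24N4O2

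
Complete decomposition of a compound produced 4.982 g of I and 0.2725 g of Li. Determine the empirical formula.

n(I) = 4.982/126.90 = 0.03926, n(Li) = 0.2725/6.94 = 0.03927
Divide by the smallest (0.03926 mol I): I 1.000, Li 1.000
Ratio ≈ 1:1, so the empirical formula is ILi

ILi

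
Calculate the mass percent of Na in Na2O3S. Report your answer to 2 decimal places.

36.48%

Molar mass = 2(22.99) + 3(16.00) + 1(32.07) = 126.050 g/mol
Mass of Na per mole = 2 × 22.99 = 45.980 g
% Na = 45.980 / 126.050 × 100 = 36.48%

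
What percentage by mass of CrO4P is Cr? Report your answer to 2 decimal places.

Molar mass = 1(52.00) + 4(16.00) + 1(30.97) = 146.970 g/mol
Mass of Cr per mole = 1 × 52.00 = 52.000 g
% Cr = 52.000 / 146.970 × 100 = 35.38%

35.38%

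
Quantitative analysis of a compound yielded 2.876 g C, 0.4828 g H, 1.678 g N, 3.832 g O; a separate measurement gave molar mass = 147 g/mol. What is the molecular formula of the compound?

C4H8N2O4

C: 2.876 g ÷ 12.01 g/mol = 0.2395 mol
H: 0.4828 g ÷ 1.008 g/mol = 0.479 mol
N: 1.678 g ÷ 14.01 g/mol = 0.1198 mol
O: 3.832 g ÷ 16.00 g/mol = 0.2395 mol
Divide by the smallest (0.1198 mol N): C 1.999, H 3.999, N 1.000, O 2.000
Ratio ≈ 2:4:1:2, so the empirical formula is C2H4NO2
Empirical-formula mass = 74.06 g/mol
n = 147 / 74.06 = 1.98 ≈ 2
Molecular formula = (C2H4NO2)×2 = C4H8N2O4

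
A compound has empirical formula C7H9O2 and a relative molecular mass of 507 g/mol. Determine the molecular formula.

Empirical-formula mass = 125.14 g/mol
n = 507 / 125.14 = 4.05 ≈ 4
Molecular formula = (C7H9O2)4 = C28H36O8

C28H36O8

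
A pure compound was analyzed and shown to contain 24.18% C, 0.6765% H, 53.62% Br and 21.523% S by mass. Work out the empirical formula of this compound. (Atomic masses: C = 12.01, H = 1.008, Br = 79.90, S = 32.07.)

Assume 100 g: 24.18 g C, 0.6765 g H, 53.62 g Br, 21.523 g S.
Moles — C: 24.18 / 12.01 = 2.013 mol; H: 0.6765 / 1.008 = 0.6711 mol; Br: 53.62 / 79.90 = 0.6711 mol; S: 21.523 / 32.07 = 0.6711 mol
Smallest is Br at 0.6711 mol; normalising gives C 3.000, H 1.000, Br 1.000, S 1.000
Ratio ≈ 3:1:1:1, so the empirical formula is C3HBrS

C3HBrS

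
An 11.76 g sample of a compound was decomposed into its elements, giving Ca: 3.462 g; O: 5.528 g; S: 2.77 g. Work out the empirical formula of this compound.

CaO4S

Moles — Ca: 3.462 / 40.08 = 0.08638 mol; O: 5.528 / 16.00 = 0.3455 mol; S: 2.77 / 32.07 = 0.08637 mol
Divide by the smallest (0.08637 mol S): Ca 1.000, O 4.000, S 1.000
≈ 1:4:1 → CaO4S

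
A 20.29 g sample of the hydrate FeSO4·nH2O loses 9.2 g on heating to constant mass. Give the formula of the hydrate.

FeSO4·7H2O

Mass of anhydrous FeSO4 = 20.29 − 9.2 = 11.09 g
mol H2O = 9.2 / 18.02 = 0.5105
Molar mass of FeSO4 = 151.92 g/mol → mol FeSO4 = 11.09 / 151.92 = 0.073
n = 0.5105 / 0.073 = 6.99 ≈ 7 → FeSO4·7H2O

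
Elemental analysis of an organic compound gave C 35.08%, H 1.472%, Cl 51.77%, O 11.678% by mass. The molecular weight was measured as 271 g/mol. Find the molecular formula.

C8H4Cl4O2

Assume 100 g: 35.08 g C, 1.472 g H, 51.77 g Cl, 11.678 g O.
n(C) = 35.08/12.01 = 2.921, n(H) = 1.472/1.008 = 1.46, n(Cl) = 51.77/35.45 = 1.46, n(O) = 11.678/16.00 = 0.7299
Divide by the smallest (0.7299 mol O): C 4.002, H 2.001, Cl 2.001, O 1.000
→ C4H2Cl2O
Empirical-formula mass = 136.96 g/mol
n = 271 / 136.96 = 1.98 ≈ 2
Molecular formula = (C4H2Cl2O)×2 = C8H4Cl4O2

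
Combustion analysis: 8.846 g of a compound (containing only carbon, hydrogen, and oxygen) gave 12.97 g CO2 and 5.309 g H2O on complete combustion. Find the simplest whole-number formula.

CH2O

mol C = 12.97 / 44.01 = 0.2947; mass C = 0.2947 × 12.01 = 3.539 g
mol H = 2 × (5.309 / 18.02) = 0.5892; mass H = 0.5892 × 1.008 = 0.5939 g
mass O = 8.846 − (4.133) = 4.713 g → mol O = 0.2945
Smallest is O at 0.2945 mol; normalising gives C 1.001, H 2.001, O 1.000
Ratio ≈ 1:2:1, so the empirical formula is CH2O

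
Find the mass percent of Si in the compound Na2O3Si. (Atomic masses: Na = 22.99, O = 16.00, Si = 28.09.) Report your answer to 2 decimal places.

Molar mass = 2(22.99) + 3(16.00) + 1(28.09) = 122.070 g/mol
Mass of Si per mole = 1 × 28.09 = 28.090 g
% Si = 28.090 / 122.070 × 100 = 23.01%

23.01%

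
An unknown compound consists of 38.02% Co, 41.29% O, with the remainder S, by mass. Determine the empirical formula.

CoO4S

Assume 100 g: 38.02 g Co, 41.29 g O, 20.69 g S.
n(Co) = 38.02/58.93 = 0.6452, n(O) = 41.29/16.00 = 2.581, n(S) = 20.69/32.07 = 0.6452
Smallest is S at 0.6452 mol; normalising gives Co 1.000, O 4.000, S 1.000
≈ 1:4:1 → CoO4S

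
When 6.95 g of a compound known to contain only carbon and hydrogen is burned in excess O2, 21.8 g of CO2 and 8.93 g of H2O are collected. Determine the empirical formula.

CH2

mol C = 21.8 / 44.01 = 0.4953; mass C = 0.4953 × 12.01 = 5.949 g
mol H = 2 × (8.93 / 18.02) = 0.9911; mass H = 0.9911 × 1.008 = 0.9990 g
Smallest is C at 0.4953 mol; normalising gives C 1.000, H 2.001
Ratio ≈ 1:2, so the empirical formula is CH2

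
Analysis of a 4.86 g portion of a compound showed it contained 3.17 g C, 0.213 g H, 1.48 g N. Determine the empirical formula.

C5H4N2

Moles — C: 3.17 / 12.01 = 0.2639 mol; H: 0.213 / 1.008 = 0.2113 mol; N: 1.48 / 14.01 = 0.1056 mol
Ratios (÷ 0.1056): C 2.499, H 2.000, N 1.000
Scaling by 2: C 5.00, H 4.00, N 2.00 → C5H4N2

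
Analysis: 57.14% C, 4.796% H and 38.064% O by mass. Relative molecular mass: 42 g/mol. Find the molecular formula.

Assume 100 g: 57.14 g C, 4.796 g H, 38.064 g O.
n(C) = 57.14/12.01 = 4.758, n(H) = 4.796/1.008 = 4.758, n(O) = 38.064/16.00 = 2.379
Smallest is O at 2.379 mol; normalising gives C 2.000, H 2.000, O 1.000
≈ 2:2:1 → C2H2O
Empirical-formula mass = 42.04 g/mol
n = 42 / 42.04 = 1.00 ≈ 1
Molecular formula = empirical formula = C2H2O

C2H2O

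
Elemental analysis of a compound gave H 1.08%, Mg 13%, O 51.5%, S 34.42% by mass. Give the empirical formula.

Assume 100 g: 1.08 g H, 13 g Mg, 51.5 g O, 34.42 g S.
n(H) = 1.08/1.008 = 1.071, n(Mg) = 13/24.31 = 0.5348, n(O) = 51.5/16.00 = 3.219, n(S) = 34.42/32.07 = 1.073
Smallest is Mg at 0.5348 mol; normalising gives H 2.004, Mg 1.000, O 6.019, S 2.007
≈ 2:1:6:2 → H2MgO6S2

H2MgO6S2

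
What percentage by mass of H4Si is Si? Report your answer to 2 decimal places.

Molar mass = 4(1.008) + 1(28.09) = 32.122 g/mol
Mass of Si per mole = 1 × 28.09 = 28.090 g
% Si = 28.090 / 32.122 × 100 = 87.45%

87.45%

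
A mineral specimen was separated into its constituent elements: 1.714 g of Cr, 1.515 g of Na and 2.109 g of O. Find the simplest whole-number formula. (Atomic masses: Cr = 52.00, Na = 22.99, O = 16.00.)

CrNa2O4

Moles — Cr: 1.714 / 52.00 = 0.03296 mol; Na: 1.515 / 22.99 = 0.0659 mol; O: 2.109 / 16.00 = 0.1318 mol
Ratios (÷ 0.03296): Cr 1.000, Na 1.999, O 3.999
→ CrNa2O4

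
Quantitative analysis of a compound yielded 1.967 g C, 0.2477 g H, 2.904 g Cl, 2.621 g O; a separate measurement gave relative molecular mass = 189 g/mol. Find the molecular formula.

C: 1.967 g ÷ 12.01 g/mol = 0.1638 mol
H: 0.2477 g ÷ 1.008 g/mol = 0.2457 mol
Cl: 2.904 g ÷ 35.45 g/mol = 0.08192 mol
O: 2.621 g ÷ 16.00 g/mol = 0.1638 mol
Smallest is Cl at 0.08192 mol; normalising gives C 1.999, H 3.000, Cl 1.000, O 2.000
→ C2H3ClO2
Empirical-formula mass = 94.49 g/mol
n = 189 / 94.49 = 2.00 ≈ 2
Molecular formula = (C2H3ClO2)×2 = C4H6Cl2O4

C4H6Cl2O4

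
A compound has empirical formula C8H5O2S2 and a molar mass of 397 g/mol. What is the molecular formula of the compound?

Empirical-formula mass = 197.26 g/mol
n = 397 / 197.26 = 2.01 ≈ 2
Molecular formula = (C8H5O2S2)2 = C16H10O4S4

C16H10O4S4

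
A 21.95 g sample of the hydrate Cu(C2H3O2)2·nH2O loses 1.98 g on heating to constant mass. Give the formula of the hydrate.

Cu(C2H3O2)2·H2O

Mass of anhydrous Cu(C2H3O2)2 = 21.95 − 1.98 = 19.97 g
mol H2O = 1.98 / 18.02 = 0.1099
Molar mass of Cu(C2H3O2)2 = 181.64 g/mol → mol Cu(C2H3O2)2 = 19.97 / 181.64 = 0.1099
n = 0.1099 / 0.1099 = 1.00 ≈ 1 → Cu(C2H3O2)2·H2O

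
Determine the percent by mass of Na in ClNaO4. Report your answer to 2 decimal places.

Molar mass = 1(35.45) + 1(22.99) + 4(16.00) = 122.440 g/mol
Mass of Na per mole = 1 × 22.99 = 22.990 g
% Na = 22.990 / 122.440 × 100 = 18.78%

18.78%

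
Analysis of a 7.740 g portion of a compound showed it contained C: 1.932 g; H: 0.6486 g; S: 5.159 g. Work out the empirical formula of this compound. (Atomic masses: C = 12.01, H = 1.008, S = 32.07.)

CH4S

n(C) = 1.932/12.01 = 0.1609, n(H) = 0.6486/1.008 = 0.6435, n(S) = 5.159/32.07 = 0.1609
Smallest is C at 0.1609 mol; normalising gives C 1.000, H 4.000, S 1.000
→ CH4S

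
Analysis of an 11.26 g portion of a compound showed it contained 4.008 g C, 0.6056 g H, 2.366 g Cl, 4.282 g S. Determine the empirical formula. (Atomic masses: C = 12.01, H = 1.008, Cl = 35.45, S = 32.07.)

C5H9ClS2

Moles — C: 4.008 / 12.01 = 0.3337 mol; H: 0.6056 / 1.008 = 0.6008 mol; Cl: 2.366 / 35.45 = 0.06674 mol; S: 4.282 / 32.07 = 0.1335 mol
Ratios (÷ 0.06674): C 5.000, H 9.002, Cl 1.000, S 2.001
Ratio ≈ 5:9:1:2, so the empirical formula is C5H9ClS2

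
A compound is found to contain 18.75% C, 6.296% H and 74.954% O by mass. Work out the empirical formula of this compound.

CH4O3

Assume 100 g: 18.75 g C, 6.296 g H, 74.954 g O.
C: 18.75 g ÷ 12.01 g/mol = 1.561 mol
H: 6.296 g ÷ 1.008 g/mol = 6.246 mol
O: 74.954 g ÷ 16.00 g/mol = 4.685 mol
Divide by the smallest (1.561 mol C): C 1.000, H 4.001, O 3.001
→ CH4O3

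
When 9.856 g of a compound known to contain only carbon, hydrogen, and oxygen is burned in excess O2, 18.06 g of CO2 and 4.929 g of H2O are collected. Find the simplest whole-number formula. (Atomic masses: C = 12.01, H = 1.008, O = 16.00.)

C3H4O2

mol C = 18.06 / 44.01 = 0.4104; mass C = 0.4104 × 12.01 = 4.928 g
mol H = 2 × (4.929 / 18.02) = 0.5471; mass H = 0.5471 × 1.008 = 0.5514 g
mass O = 9.856 − (5.480) = 4.376 g → mol O = 0.2735
Divide by the smallest (0.2735 mol O): C 1.500, H 2.000, O 1.000
Scaling by 2: C 3.00, H 4.00, O 2.00 → C3H4O2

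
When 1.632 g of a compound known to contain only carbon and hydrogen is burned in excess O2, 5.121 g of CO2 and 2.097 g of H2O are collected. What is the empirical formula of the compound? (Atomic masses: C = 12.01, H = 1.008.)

mol C = 5.121 / 44.01 = 0.1164; mass C = 0.1164 × 12.01 = 1.397 g
mol H = 2 × (2.097 / 18.02) = 0.2327; mass H = 0.2327 × 1.008 = 0.2346 g
Ratios (÷ 0.1164): C 1.000, H 2.000
≈ 1:2 → CH2

CH2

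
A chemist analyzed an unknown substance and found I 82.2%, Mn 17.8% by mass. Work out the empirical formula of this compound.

I2Mn

Assume 100 g: 82.2 g I, 17.8 g Mn.
n(I) = 82.2/126.90 = 0.6478, n(Mn) = 17.8/54.94 = 0.324
Divide by the smallest (0.324 mol Mn): I 1.999, Mn 1.000
≈ 2:1 → I2Mn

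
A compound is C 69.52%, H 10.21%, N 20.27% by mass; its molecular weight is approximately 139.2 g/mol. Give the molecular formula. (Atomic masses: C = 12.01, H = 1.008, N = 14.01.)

Assume 100 g: 69.52 g C, 10.21 g H, 20.27 g N.
Moles — C: 69.52 / 12.01 = 5.789 mol; H: 10.21 / 1.008 = 10.13 mol; N: 20.27 / 14.01 = 1.447 mol
Divide by the smallest (1.447 mol N): C 4.001, H 7.001, N 1.000
→ C4H7N
Empirical-formula mass = 69.11 g/mol
n = 139.2 / 69.11 = 2.01 ≈ 2
Molecular formula = (C4H7N)×2 = C8H14N2

C8H14N2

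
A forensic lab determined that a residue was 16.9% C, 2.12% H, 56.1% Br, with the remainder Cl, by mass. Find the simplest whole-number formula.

Assume 100 g: 16.9 g C, 2.12 g H, 56.1 g Br, 24.88 g Cl.
n(C) = 16.9/12.01 = 1.407, n(H) = 2.12/1.008 = 2.103, n(Br) = 56.1/79.90 = 0.7021, n(Cl) = 24.88/35.45 = 0.7018
Ratios (÷ 0.7018): C 2.005, H 2.997, Br 1.000, Cl 1.000
≈ 2:3:1:1 → C2H3BrCl

C2H3BrCl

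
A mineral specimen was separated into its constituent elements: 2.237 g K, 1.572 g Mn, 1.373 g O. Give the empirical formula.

K2MnO3

Moles — K: 2.237 / 39.10 = 0.05721 mol; Mn: 1.572 / 54.94 = 0.02861 mol; O: 1.373 / 16.00 = 0.08581 mol
Divide by the smallest (0.02861 mol Mn): K 2.000, Mn 1.000, O 2.999
→ K2MnO3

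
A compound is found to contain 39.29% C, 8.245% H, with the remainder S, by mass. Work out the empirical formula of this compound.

C2H5S

Assume 100 g: 39.29 g C, 8.245 g H, 52.465 g S.
n(C) = 39.29/12.01 = 3.271, n(H) = 8.245/1.008 = 8.18, n(S) = 52.465/32.07 = 1.636
Divide by the smallest (1.636 mol S): C 2.000, H 5.000, S 1.000
≈ 2:5:1 → C2H5S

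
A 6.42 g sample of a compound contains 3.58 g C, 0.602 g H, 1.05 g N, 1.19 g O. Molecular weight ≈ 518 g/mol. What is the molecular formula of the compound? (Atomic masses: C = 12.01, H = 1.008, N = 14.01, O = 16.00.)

C24H48N6O6

C: 3.58 g ÷ 12.01 g/mol = 0.2981 mol
H: 0.602 g ÷ 1.008 g/mol = 0.5972 mol
N: 1.05 g ÷ 14.01 g/mol = 0.07495 mol
O: 1.19 g ÷ 16.00 g/mol = 0.07437 mol
Smallest is O at 0.07437 mol; normalising gives C 4.008, H 8.030, N 1.008, O 1.000
→ C4H8NO
Empirical-formula mass = 86.11 g/mol
n = 518 / 86.11 = 6.02 ≈ 6
Molecular formula = (C4H8NO)×6 = C24H48N6O6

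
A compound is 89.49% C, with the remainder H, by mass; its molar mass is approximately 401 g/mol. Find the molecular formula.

Assume 100 g: 89.49 g C, 10.51 g H.
n(C) = 89.49/12.01 = 7.451, n(H) = 10.51/1.008 = 10.43
Smallest is C at 7.451 mol; normalising gives C 1.000, H 1.399
Multiply by 5: C 5.00, H 7.00 → C5H7
Empirical-formula mass = 67.11 g/mol
n = 401 / 67.11 = 5.98 ≈ 6
Molecular formula = (C5H7)×6 = C30H42

C30H42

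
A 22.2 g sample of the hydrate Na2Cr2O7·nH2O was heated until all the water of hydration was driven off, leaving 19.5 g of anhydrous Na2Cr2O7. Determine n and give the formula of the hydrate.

Na2Cr2O7·2H2O

Mass of water lost = 22.2 − 19.5 = 2.7 g → 2.7 / 18.02 = 0.1498 mol H2O
Molar mass of Na2Cr2O7 = 261.98 g/mol → mol Na2Cr2O7 = 19.5 / 261.98 = 0.07443
n = 0.1498 / 0.07443 = 2.01 ≈ 2 → Na2Cr2O7·2H2O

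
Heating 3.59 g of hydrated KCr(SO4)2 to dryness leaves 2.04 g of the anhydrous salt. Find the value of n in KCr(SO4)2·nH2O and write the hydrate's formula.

Mass of water lost = 3.59 − 2.04 = 1.55 g → 1.55 / 18.02 = 0.08602 mol H2O
Molar mass of KCr(SO4)2 = 283.24 g/mol → mol KCr(SO4)2 = 2.04 / 283.24 = 0.007202
n = 0.08602 / 0.007202 = 11.94 ≈ 12 → KCr(SO4)2·12H2O

KCr(SO4)2·12H2O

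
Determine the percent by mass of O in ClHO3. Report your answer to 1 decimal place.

56.8%

Molar mass = 1(35.45) + 1(1.008) + 3(16.00) = 84.458 g/mol
Mass of O per mole = 3 × 16.00 = 48.000 g
% O = 48.000 / 84.458 × 100 = 56.8%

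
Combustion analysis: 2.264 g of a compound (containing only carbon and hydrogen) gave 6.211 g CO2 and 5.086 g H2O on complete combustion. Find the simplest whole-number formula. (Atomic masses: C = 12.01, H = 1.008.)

mol C = 6.211 / 44.01 = 0.1411; mass C = 0.1411 × 12.01 = 1.695 g
mol H = 2 × (5.086 / 18.02) = 0.5645; mass H = 0.5645 × 1.008 = 0.5690 g
Smallest is C at 0.1411 mol; normalising gives C 1.000, H 4.000
≈ 1:4 → CH4

CH4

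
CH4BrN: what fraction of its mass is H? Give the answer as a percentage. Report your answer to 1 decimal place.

3.7%

Molar mass = 1(12.01) + 4(1.008) + 1(79.90) + 1(14.01) = 109.952 g/mol
Mass of H per mole = 4 × 1.008 = 4.032 g
% H = 4.032 / 109.952 × 100 = 3.7%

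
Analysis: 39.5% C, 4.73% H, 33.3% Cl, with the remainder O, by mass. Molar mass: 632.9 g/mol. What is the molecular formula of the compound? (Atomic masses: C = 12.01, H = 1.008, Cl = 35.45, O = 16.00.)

C21H30Cl6O9

Assume 100 g: 39.5 g C, 4.73 g H, 33.3 g Cl, 22.47 g O.
C: 39.5 g ÷ 12.01 g/mol = 3.289 mol
H: 4.73 g ÷ 1.008 g/mol = 4.692 mol
Cl: 33.3 g ÷ 35.45 g/mol = 0.9394 mol
O: 22.47 g ÷ 16.00 g/mol = 1.404 mol
Ratios (÷ 0.9394): C 3.501, H 4.995, Cl 1.000, O 1.495
Multiply by 2: C 7.00, H 9.99, Cl 2.00, O 2.99 → C7H10Cl2O3
Empirical-formula mass = 213.05 g/mol
n = 632.9 / 213.05 = 2.97 ≈ 3
Molecular formula = (C7H10Cl2O3)×3 = C21H30Cl6O9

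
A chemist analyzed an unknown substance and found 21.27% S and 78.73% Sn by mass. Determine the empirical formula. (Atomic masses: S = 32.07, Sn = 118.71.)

SSn

Assume 100 g: 21.27 g S, 78.73 g Sn.
Moles — S: 21.27 / 32.07 = 0.6632 mol; Sn: 78.73 / 118.71 = 0.6632 mol
Divide by the smallest (0.6632 mol Sn): S 1.000, Sn 1.000
≈ 1:1 → SSn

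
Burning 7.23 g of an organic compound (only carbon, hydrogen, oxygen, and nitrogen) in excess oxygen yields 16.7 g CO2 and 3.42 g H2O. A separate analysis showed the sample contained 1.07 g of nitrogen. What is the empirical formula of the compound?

C5H5NO

mol C = 16.7 / 44.01 = 0.3795; mass C = 0.3795 × 12.01 = 4.557 g
mol H = 2 × (3.42 / 18.02) = 0.3796; mass H = 0.3796 × 1.008 = 0.3826 g
mol N = 1.07 / 14.01 = 0.07637
mass O = 7.23 − (6.010) = 1.220 g → mol O = 0.07625
Ratios (÷ 0.07625): C 4.976, H 4.978, N 1.002, O 1.000
→ C5H5NO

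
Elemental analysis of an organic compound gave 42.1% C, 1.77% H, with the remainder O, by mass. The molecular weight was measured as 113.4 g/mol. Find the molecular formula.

C4H2O4

Assume 100 g: 42.1 g C, 1.77 g H, 56.13 g O.
Moles — C: 42.1 / 12.01 = 3.505 mol; H: 1.77 / 1.008 = 1.756 mol; O: 56.13 / 16.00 = 3.508 mol
Smallest is H at 1.756 mol; normalising gives C 1.996, H 1.000, O 1.998
≈ 2:1:2 → C2HO2
Empirical-formula mass = 57.03 g/mol
n = 113.4 / 57.03 = 1.99 ≈ 2
Molecular formula = (C2HO2)×2 = C4H2O4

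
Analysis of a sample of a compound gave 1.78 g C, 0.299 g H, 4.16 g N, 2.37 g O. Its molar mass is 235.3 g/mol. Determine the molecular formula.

C: 1.78 g ÷ 12.01 g/mol = 0.1482 mol
H: 0.299 g ÷ 1.008 g/mol = 0.2966 mol
N: 4.16 g ÷ 14.01 g/mol = 0.2969 mol
O: 2.37 g ÷ 16.00 g/mol = 0.1481 mol
Smallest is O at 0.1481 mol; normalising gives C 1.001, H 2.003, N 2.005, O 1.000
→ CH2N2O
Empirical-formula mass = 58.05 g/mol
n = 235.3 / 58.05 = 4.05 ≈ 4
Molecular formula = (CH2N2O)×4 = C4H8N8O4

C4H8N8O4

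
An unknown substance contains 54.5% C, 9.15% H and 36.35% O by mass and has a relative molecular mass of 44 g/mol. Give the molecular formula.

C2H4O

Assume 100 g: 54.5 g C, 9.15 g H, 36.35 g O.
C: 54.5 g ÷ 12.01 g/mol = 4.538 mol
H: 9.15 g ÷ 1.008 g/mol = 9.077 mol
O: 36.35 g ÷ 16.00 g/mol = 2.272 mol
Ratios (÷ 2.272): C 1.997, H 3.996, O 1.000
≈ 2:4:1 → C2H4O
Empirical-formula mass = 44.05 g/mol
n = 44 / 44.05 = 1.00 ≈ 1
Molecular formula = empirical formula = C2H4O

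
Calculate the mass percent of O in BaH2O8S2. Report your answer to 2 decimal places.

38.61%

Molar mass = 1(137.33) + 2(1.008) + 8(16.00) + 2(32.07) = 331.486 g/mol
Mass of O per mole = 8 × 16.00 = 128.000 g
% O = 128.000 / 331.486 × 100 = 38.61%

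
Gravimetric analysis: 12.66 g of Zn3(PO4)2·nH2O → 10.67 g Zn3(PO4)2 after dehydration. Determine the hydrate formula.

Zn3(PO4)2·4H2O

Mass of water lost = 12.66 − 10.67 = 1.99 g → 1.99 / 18.02 = 0.1104 mol H2O
Molar mass of Zn3(PO4)2 = 386.08 g/mol → mol Zn3(PO4)2 = 10.67 / 386.08 = 0.02764
n = 0.1104 / 0.02764 = 4.00 ≈ 4 → Zn3(PO4)2·4H2O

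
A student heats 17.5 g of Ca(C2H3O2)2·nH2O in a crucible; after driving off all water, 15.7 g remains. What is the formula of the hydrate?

Ca(C2H3O2)2·H2O

Mass of water lost = 17.5 − 15.7 = 1.8 g → 1.8 / 18.02 = 0.09989 mol H2O
Molar mass of Ca(C2H3O2)2 = 158.17 g/mol → mol Ca(C2H3O2)2 = 15.7 / 158.17 = 0.09926
n = 0.09989 / 0.09926 = 1.01 ≈ 1 → Ca(C2H3O2)2·H2O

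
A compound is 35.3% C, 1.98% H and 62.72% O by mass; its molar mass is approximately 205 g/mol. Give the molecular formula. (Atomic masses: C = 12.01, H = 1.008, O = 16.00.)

C6H4O8

Assume 100 g: 35.3 g C, 1.98 g H, 62.72 g O.
C: 35.3 g ÷ 12.01 g/mol = 2.939 mol
H: 1.98 g ÷ 1.008 g/mol = 1.964 mol
O: 62.72 g ÷ 16.00 g/mol = 3.92 mol
Divide by the smallest (1.964 mol H): C 1.496, H 1.000, O 1.996
×2: C 2.99, H 2.00, O 3.99 → C3H2O4
Empirical-formula mass = 102.05 g/mol
n = 205 / 102.05 = 2.01 ≈ 2
Molecular formula = (C3H2O4)×2 = C6H4O8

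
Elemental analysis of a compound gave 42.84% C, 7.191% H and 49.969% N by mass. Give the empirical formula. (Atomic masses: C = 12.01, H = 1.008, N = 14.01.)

CH2N

Assume 100 g: 42.84 g C, 7.191 g H, 49.969 g N.
n(C) = 42.84/12.01 = 3.567, n(H) = 7.191/1.008 = 7.134, n(N) = 49.969/14.01 = 3.567
Divide by the smallest (3.567 mol N): C 1.000, H 2.000, N 1.000
Ratio ≈ 1:2:1, so the empirical formula is CH2N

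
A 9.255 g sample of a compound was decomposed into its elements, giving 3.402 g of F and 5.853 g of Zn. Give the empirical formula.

F2Zn

F: 3.402 g ÷ 19.00 g/mol = 0.1791 mol
Zn: 5.853 g ÷ 65.38 g/mol = 0.08952 mol
Smallest is Zn at 0.08952 mol; normalising gives F 2.000, Zn 1.000
→ F2Zn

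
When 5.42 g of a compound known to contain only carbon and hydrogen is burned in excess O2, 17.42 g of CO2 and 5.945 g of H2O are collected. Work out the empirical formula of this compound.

C3H5

mol C = 17.42 / 44.01 = 0.3958; mass C = 0.3958 × 12.01 = 4.754 g
mol H = 2 × (5.945 / 18.02) = 0.6598; mass H = 0.6598 × 1.008 = 0.6651 g
Ratios (÷ 0.3958): C 1.000, H 1.667
×3: C 3.00, H 5.00 → C3H5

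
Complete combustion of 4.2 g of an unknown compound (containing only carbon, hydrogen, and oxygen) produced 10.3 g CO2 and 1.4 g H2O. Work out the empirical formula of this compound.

mol C = 10.3 / 44.01 = 0.2340; mass C = 0.2340 × 12.01 = 2.811 g
mol H = 2 × (1.4 / 18.02) = 0.1554; mass H = 0.1554 × 1.008 = 0.1566 g
mass O = 4.2 − (2.967) = 1.233 g → mol O = 0.07704
Divide by the smallest (0.07704 mol O): C 3.038, H 2.017, O 1.000
→ C3H2O

C3H2O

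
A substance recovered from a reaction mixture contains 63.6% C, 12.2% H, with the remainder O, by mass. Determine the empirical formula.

Assume 100 g: 63.6 g C, 12.2 g H, 24.2 g O.
Moles — C: 63.6 / 12.01 = 5.296 mol; H: 12.2 / 1.008 = 12.1 mol; O: 24.2 / 16.00 = 1.512 mol
Ratios (÷ 1.512): C 3.501, H 8.002, O 1.000
×2: C 7.00, H 16.00, O 2.00 → C7H16O2

C7H16O2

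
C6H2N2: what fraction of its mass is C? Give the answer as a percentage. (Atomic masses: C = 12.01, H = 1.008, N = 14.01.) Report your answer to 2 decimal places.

Molar mass = 6(12.01) + 2(1.008) + 2(14.01) = 102.096 g/mol
Mass of C per mole = 6 × 12.01 = 72.060 g
% C = 72.060 / 102.096 × 100 = 70.58%

70.58%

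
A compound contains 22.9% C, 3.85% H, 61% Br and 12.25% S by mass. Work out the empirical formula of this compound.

C5H10Br2S

Assume 100 g: 22.9 g C, 3.85 g H, 61 g Br, 12.25 g S.
n(C) = 22.9/12.01 = 1.907, n(H) = 3.85/1.008 = 3.819, n(Br) = 61/79.90 = 0.7635, n(S) = 12.25/32.07 = 0.382
Divide by the smallest (0.382 mol S): C 4.992, H 9.999, Br 1.999, S 1.000
Ratio ≈ 5:10:2:1, so the empirical formula is C5H10Br2S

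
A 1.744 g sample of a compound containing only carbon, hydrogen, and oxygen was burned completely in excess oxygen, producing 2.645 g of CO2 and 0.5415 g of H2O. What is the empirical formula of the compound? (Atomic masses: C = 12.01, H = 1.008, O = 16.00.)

CHO

mol C = 2.645 / 44.01 = 0.06010; mass C = 0.06010 × 12.01 = 0.7218 g
mol H = 2 × (0.5415 / 18.02) = 0.06010; mass H = 0.06010 × 1.008 = 0.06058 g
mass O = 1.744 − (0.7824) = 0.9616 g → mol O = 0.06010
Divide by the smallest (0.0601 mol H): C 1.000, H 1.000, O 1.000
≈ 1:1:1 → CHO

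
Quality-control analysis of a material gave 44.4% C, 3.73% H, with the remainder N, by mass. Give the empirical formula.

CHN

Assume 100 g: 44.4 g C, 3.73 g H, 51.87 g N.
C: 44.4 g ÷ 12.01 g/mol = 3.697 mol
H: 3.73 g ÷ 1.008 g/mol = 3.7 mol
N: 51.87 g ÷ 14.01 g/mol = 3.702 mol
Divide by the smallest (3.697 mol C): C 1.000, H 1.001, N 1.001
→ CHN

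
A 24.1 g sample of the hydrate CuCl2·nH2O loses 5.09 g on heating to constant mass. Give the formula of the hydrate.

CuCl2·2H2O

Mass of anhydrous CuCl2 = 24.1 − 5.09 = 19.01 g
mol H2O = 5.09 / 18.02 = 0.2825
Molar mass of CuCl2 = 134.45 g/mol → mol CuCl2 = 19.01 / 134.45 = 0.1414
n = 0.2825 / 0.1414 = 2.00 ≈ 2 → CuCl2·2H2O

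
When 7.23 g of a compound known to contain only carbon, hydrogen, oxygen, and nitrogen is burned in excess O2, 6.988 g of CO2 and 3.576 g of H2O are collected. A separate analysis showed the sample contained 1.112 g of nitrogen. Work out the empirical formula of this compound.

mol C = 6.988 / 44.01 = 0.1588; mass C = 0.1588 × 12.01 = 1.907 g
mol H = 2 × (3.576 / 18.02) = 0.3969; mass H = 0.3969 × 1.008 = 0.4001 g
mol N = 1.112 / 14.01 = 0.07937
mass O = 7.23 − (3.419) = 3.811 g → mol O = 0.2382
Smallest is N at 0.07937 mol; normalising gives C 2.000, H 5.000, N 1.000, O 3.001
→ C2H5NO3

C2H5NO3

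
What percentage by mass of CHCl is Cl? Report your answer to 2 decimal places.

73.14%

Molar mass = 1(12.01) + 1(1.008) + 1(35.45) = 48.468 g/mol
Mass of Cl per mole = 1 × 35.45 = 35.450 g
% Cl = 35.450 / 48.468 × 100 = 73.14%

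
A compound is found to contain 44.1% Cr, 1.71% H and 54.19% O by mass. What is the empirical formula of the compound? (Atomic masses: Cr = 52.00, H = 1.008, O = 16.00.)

Assume 100 g: 44.1 g Cr, 1.71 g H, 54.19 g O.
n(Cr) = 44.1/52.00 = 0.8481, n(H) = 1.71/1.008 = 1.696, n(O) = 54.19/16.00 = 3.387
Smallest is Cr at 0.8481 mol; normalising gives Cr 1.000, H 2.000, O 3.994
→ CrH2O4

CrH2O4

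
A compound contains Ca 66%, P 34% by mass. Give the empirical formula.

Ca3P2

Assume 100 g: 66 g Ca, 34 g P.
Ca: 66 g ÷ 40.08 g/mol = 1.647 mol
P: 34 g ÷ 30.97 g/mol = 1.098 mol
Smallest is P at 1.098 mol; normalising gives Ca 1.500, P 1.000
×2: Ca 3.00, P 2.00 → Ca3P2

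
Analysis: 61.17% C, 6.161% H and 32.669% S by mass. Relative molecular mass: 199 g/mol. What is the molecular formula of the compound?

Assume 100 g: 61.17 g C, 6.161 g H, 32.669 g S.
n(C) = 61.17/12.01 = 5.093, n(H) = 6.161/1.008 = 6.112, n(S) = 32.669/32.07 = 1.019
Smallest is S at 1.019 mol; normalising gives C 5.000, H 6.000, S 1.000
Ratio ≈ 5:6:1, so the empirical formula is C5H6S
Empirical-formula mass = 98.17 g/mol
n = 199 / 98.17 = 2.03 ≈ 2
Molecular formula = (C5H6S)×2 = C10H12S2

C10H12S2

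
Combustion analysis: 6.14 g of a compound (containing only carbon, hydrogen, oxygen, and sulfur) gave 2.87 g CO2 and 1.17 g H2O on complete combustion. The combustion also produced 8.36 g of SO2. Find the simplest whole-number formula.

mol C = 2.87 / 44.01 = 0.06521; mass C = 0.06521 × 12.01 = 0.7832 g
mol H = 2 × (1.17 / 18.02) = 0.1299; mass H = 0.1299 × 1.008 = 0.1309 g
mol S = 8.36 / 64.07 = 0.1305; mass S = 4.185 g
mass O = 6.14 − (5.099) = 1.041 g → mol O = 0.06508
Ratios (÷ 0.06508): C 1.002, H 1.995, O 1.000, S 2.005
→ CH2OS2

CH2OS2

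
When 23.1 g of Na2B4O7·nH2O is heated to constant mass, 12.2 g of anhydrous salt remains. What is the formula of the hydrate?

Mass of water lost = 23.1 − 12.2 = 10.9 g → 10.9 / 18.02 = 0.6049 mol H2O
Molar mass of Na2B4O7 = 201.22 g/mol → mol Na2B4O7 = 12.2 / 201.22 = 0.06063
n = 0.6049 / 0.06063 = 9.98 ≈ 10 → Na2B4O7·10H2O

Na2B4O7·10H2O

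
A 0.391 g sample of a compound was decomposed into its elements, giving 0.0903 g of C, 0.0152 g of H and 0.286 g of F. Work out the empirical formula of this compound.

CH2F2

n(C) = 0.0903/12.01 = 0.007519, n(H) = 0.0152/1.008 = 0.01508, n(F) = 0.286/19.00 = 0.01505
Divide by the smallest (0.007519 mol C): C 1.000, H 2.006, F 2.002
→ CH2F2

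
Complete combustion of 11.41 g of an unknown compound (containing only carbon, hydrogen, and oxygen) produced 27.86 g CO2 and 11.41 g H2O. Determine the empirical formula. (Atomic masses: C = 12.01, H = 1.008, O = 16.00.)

mol C = 27.86 / 44.01 = 0.6330; mass C = 0.6330 × 12.01 = 7.603 g
mol H = 2 × (11.41 / 18.02) = 1.266; mass H = 1.266 × 1.008 = 1.277 g
mass O = 11.41 − (8.879) = 2.531 g → mol O = 0.1582
Divide by the smallest (0.1582 mol O): C 4.002, H 8.006, O 1.000
→ C4H8O

C4H8O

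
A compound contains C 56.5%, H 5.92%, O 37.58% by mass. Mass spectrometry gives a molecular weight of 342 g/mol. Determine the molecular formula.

C16H20O8

Assume 100 g: 56.5 g C, 5.92 g H, 37.58 g O.
Moles — C: 56.5 / 12.01 = 4.704 mol; H: 5.92 / 1.008 = 5.873 mol; O: 37.58 / 16.00 = 2.349 mol
Divide by the smallest (2.349 mol O): C 2.003, H 2.500, O 1.000
Multiply by 2: C 4.01, H 5.00, O 2.00 → C4H5O2
Empirical-formula mass = 85.08 g/mol
n = 342 / 85.08 = 4.02 ≈ 4
Molecular formula = (C4H5O2)×4 = C16H20O8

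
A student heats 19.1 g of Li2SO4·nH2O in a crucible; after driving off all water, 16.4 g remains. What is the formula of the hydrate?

Li2SO4·H2O

Mass of water lost = 19.1 − 16.4 = 2.7 g → 2.7 / 18.02 = 0.1498 mol H2O
Molar mass of Li2SO4 = 109.95 g/mol → mol Li2SO4 = 16.4 / 109.95 = 0.1492
n = 0.1498 / 0.1492 = 1.00 ≈ 1 → Li2SO4·H2O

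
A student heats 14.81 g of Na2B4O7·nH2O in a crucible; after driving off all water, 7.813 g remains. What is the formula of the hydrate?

Na2B4O7·10H2O

Mass of water lost = 14.81 − 7.813 = 6.997 g → 6.997 / 18.02 = 0.3883 mol H2O
Molar mass of Na2B4O7 = 201.22 g/mol → mol Na2B4O7 = 7.813 / 201.22 = 0.03883
n = 0.3883 / 0.03883 = 10.00 ≈ 10 → Na2B4O7·10H2O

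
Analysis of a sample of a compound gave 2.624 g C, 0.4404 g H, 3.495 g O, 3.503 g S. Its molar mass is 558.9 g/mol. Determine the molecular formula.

C12H24O12S6

n(C) = 2.624/12.01 = 0.2185, n(H) = 0.4404/1.008 = 0.4369, n(O) = 3.495/16.00 = 0.2184, n(S) = 3.503/32.07 = 0.1092
Divide by the smallest (0.1092 mol S): C 2.000, H 4.000, O 2.000, S 1.000
→ C2H4O2S
Empirical-formula mass = 92.12 g/mol
n = 558.9 / 92.12 = 6.07 ≈ 6
Molecular formula = (C2H4O2S)×6 = C12H24O12S6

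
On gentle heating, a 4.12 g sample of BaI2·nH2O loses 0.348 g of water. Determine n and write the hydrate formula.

Mass of anhydrous BaI2 = 4.12 − 0.348 = 3.772 g
mol H2O = 0.348 / 18.02 = 0.01931
Molar mass of BaI2 = 391.13 g/mol → mol BaI2 = 3.772 / 391.13 = 0.009644
n = 0.01931 / 0.009644 = 2.00 ≈ 2 → BaI2·2H2O

BaI2·2H2O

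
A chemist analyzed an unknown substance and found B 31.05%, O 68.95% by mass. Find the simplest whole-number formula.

Assume 100 g: 31.05 g B, 68.95 g O.
B: 31.05 g ÷ 10.81 g/mol = 2.872 mol
O: 68.95 g ÷ 16.00 g/mol = 4.309 mol
Smallest is B at 2.872 mol; normalising gives B 1.000, O 1.500
Multiply by 2: B 2.00, O 3.00 → B2O3

B2O3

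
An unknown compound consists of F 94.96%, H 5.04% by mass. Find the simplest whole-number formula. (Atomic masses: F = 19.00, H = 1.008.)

FH

Assume 100 g: 94.96 g F, 5.04 g H.
F: 94.96 g ÷ 19.00 g/mol = 4.998 mol
H: 5.04 g ÷ 1.008 g/mol = 5 mol
Divide by the smallest (4.998 mol F): F 1.000, H 1.000
→ FH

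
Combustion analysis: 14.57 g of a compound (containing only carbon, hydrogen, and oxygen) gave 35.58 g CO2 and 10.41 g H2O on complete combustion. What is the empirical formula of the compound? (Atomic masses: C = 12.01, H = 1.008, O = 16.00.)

mol C = 35.58 / 44.01 = 0.8085; mass C = 0.8085 × 12.01 = 9.710 g
mol H = 2 × (10.41 / 18.02) = 1.155; mass H = 1.155 × 1.008 = 1.165 g
mass O = 14.57 − (10.87) = 3.696 g → mol O = 0.2310
Smallest is O at 0.231 mol; normalising gives C 3.500, H 5.002, O 1.000
Multiply by 2: C 7.00, H 10.00, O 2.00 → C7H10O2

C7H10O2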